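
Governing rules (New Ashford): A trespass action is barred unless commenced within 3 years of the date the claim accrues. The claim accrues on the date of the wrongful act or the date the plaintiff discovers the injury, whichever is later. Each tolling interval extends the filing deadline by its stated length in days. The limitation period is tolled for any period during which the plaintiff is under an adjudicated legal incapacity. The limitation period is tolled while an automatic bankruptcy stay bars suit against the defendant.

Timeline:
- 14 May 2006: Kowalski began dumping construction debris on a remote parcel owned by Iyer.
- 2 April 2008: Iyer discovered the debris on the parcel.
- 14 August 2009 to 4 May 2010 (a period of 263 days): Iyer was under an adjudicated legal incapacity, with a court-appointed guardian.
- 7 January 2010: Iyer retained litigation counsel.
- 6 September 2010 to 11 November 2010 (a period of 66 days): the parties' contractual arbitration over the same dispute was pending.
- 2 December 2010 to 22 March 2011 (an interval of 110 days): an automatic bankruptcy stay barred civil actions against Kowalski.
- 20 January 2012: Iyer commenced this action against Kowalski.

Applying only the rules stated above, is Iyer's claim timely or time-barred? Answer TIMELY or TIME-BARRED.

The claim accrued on 2 April 2008 — the later of the 14 May 2006 act and the 2 April 2008 discovery.
3 years from 2 April 2008 is 2 April 2011.
The plaintiff's legal incapacity from 14 August 2009 to 4 May 2010 tolled the period for 263 days, extending the deadline to 21 December 2011.
The period was tolled for 110 days by the automatic bankruptcy stay (2 December 2010 to 22 March 2011), pushing the deadline to 9 April 2012.
The pending related arbitration from 6 September 2010 to 11 November 2010 does not toll the period, because no stated rule makes a pending arbitration a tolling event.
None of the other events listed affects the running of the period under the stated rules.
Iyer filed on 20 January 2012, before the 9 April 2012 deadline, so the action is timely.

TIMELY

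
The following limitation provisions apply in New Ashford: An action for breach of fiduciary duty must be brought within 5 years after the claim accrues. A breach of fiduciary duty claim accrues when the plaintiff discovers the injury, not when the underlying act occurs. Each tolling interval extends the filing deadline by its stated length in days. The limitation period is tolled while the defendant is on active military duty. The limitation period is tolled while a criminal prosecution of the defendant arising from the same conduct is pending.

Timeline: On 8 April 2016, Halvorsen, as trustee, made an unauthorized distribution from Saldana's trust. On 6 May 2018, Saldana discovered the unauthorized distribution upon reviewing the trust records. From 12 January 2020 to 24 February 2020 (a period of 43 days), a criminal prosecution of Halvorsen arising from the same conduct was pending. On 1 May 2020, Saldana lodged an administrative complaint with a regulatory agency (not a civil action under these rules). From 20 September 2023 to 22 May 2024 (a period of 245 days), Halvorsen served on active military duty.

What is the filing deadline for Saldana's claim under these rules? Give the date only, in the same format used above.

Under the discovery rule, the claim accrued on 6 May 2018, when Saldana discovered the injury — not on the 8 April 2016 date of the underlying act.
5 years from 6 May 2018 is 6 May 2023.
The pending criminal prosecution from 12 January 2020 to 24 February 2020 tolled the period for 43 days, extending the deadline to 18 June 2023.
The defendant's active military service from 20 September 2023 to 22 May 2024 began after the period had already run on 18 June 2023, so it has no tolling effect.
The other events in the timeline have no effect on the limitation period under the stated rules.

18 June 2023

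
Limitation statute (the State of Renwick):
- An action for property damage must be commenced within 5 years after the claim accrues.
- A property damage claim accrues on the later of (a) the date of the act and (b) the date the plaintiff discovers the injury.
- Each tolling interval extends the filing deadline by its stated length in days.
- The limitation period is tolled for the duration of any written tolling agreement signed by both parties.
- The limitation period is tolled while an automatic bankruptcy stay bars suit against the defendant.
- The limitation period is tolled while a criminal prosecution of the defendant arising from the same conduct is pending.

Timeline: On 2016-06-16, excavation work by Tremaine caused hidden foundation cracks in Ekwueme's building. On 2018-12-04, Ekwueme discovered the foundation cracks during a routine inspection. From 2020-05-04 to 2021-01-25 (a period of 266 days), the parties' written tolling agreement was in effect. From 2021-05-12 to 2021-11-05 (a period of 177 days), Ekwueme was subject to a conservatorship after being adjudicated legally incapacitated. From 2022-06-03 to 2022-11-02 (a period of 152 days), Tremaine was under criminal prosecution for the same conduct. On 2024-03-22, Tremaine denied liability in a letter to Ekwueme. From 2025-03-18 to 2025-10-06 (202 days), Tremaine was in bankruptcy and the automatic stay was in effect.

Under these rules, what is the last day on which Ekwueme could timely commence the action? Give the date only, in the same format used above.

2025-01-25

The claim accrued on 2018-12-04 — the later of the 2016-06-16 act and the 2018-12-04 discovery.
Adding the 5 years base period to 2018-12-04 gives a deadline of 2023-12-04, before any tolling.
The written tolling agreement from 2020-05-04 to 2021-01-25 tolled the period for 266 days, extending the deadline to 2024-08-26.
The period was tolled for 152 days by the pending criminal prosecution (2022-06-03 to 2022-11-02), pushing the deadline to 2025-01-25.
The automatic bankruptcy stay starting 2025-03-18 came too late — the period had run on 2025-01-25 — and so does not extend the deadline.
Although the plaintiff's incapacity ran from 2021-05-12 to 2021-11-05, the stated rules do not make that a tolling event, so it is disregarded.
None of the other events listed affects the running of the period under the stated rules.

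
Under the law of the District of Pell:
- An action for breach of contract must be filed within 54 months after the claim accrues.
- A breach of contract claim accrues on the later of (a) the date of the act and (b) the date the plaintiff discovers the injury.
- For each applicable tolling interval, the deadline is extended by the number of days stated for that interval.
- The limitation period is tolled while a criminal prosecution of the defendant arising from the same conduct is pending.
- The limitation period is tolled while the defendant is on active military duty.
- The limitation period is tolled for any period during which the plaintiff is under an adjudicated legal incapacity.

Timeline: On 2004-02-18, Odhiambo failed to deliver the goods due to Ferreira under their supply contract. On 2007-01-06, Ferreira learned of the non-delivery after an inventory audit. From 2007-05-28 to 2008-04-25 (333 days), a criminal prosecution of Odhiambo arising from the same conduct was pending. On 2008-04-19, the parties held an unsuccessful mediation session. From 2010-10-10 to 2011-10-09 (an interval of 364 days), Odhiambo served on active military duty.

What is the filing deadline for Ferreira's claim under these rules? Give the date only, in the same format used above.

The claim accrued on 2007-01-06 — the later of the 2004-02-18 act and the 2007-01-06 discovery.
54 months from 2007-01-06 is 2011-07-06.
Because the pending criminal prosecution ran from 2007-05-28 to 2008-04-25, the deadline is extended by 333 days to 2012-06-03.
The period was tolled for 364 days by the defendant's active military service (2010-10-10 to 2011-10-09), pushing the deadline to 2013-06-02.
Nothing else in the chronology tolls or restarts the period.

2013-06-02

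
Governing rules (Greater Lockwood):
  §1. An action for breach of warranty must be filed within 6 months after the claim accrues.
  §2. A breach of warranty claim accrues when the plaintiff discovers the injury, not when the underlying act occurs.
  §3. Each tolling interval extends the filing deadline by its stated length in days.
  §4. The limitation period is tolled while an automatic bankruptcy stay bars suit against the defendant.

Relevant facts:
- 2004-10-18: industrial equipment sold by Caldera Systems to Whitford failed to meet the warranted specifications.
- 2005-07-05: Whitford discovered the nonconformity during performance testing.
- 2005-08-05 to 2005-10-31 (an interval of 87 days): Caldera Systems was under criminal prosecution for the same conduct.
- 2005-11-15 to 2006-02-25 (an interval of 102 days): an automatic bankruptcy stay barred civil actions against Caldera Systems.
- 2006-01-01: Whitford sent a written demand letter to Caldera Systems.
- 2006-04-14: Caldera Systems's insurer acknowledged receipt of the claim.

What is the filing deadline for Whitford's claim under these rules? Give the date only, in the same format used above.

2006-04-17

The claim did not accrue until Whitford discovered the injury on 2005-07-05; the 2004-10-18 act date does not start the clock under the stated rule.
The untolled deadline — 6 months after 2005-07-05 — is 2006-01-05.
Because the automatic bankruptcy stay ran from 2005-11-15 to 2006-02-25, the deadline is extended by 102 days to 2006-04-17.
No stated provision tolls the period for a criminal prosecution, so the interval from 2005-08-05 to 2005-10-31 has no effect on the deadline.
The other events in the timeline have no effect on the limitation period under the stated rules.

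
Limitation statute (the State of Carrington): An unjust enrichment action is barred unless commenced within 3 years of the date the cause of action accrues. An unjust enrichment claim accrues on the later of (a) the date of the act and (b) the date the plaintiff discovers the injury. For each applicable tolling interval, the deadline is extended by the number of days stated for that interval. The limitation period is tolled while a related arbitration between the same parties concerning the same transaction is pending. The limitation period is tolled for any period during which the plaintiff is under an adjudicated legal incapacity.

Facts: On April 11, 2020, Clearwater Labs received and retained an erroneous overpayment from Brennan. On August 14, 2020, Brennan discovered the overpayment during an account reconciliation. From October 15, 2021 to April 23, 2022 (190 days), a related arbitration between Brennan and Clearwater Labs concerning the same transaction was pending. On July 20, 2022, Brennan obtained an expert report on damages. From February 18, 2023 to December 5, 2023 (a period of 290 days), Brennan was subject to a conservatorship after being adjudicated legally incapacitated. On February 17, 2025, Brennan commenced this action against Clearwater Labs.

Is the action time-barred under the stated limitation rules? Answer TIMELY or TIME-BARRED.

The claim accrued on August 14, 2020 — the later of the April 11, 2020 act and the August 14, 2020 discovery.
3 years from August 14, 2020 is August 14, 2023.
The pending related arbitration from October 15, 2021 to April 23, 2022 tolled the period for 190 days, extending the deadline to February 20, 2024.
The plaintiff's legal incapacity from February 18, 2023 to December 5, 2023 tolled the period for 290 days, extending the deadline to December 6, 2024.
None of the other events listed affects the running of the period under the stated rules.
Brennan filed on February 17, 2025, after the December 6, 2024 deadline, so the action is time-barred.

TIME-BARRED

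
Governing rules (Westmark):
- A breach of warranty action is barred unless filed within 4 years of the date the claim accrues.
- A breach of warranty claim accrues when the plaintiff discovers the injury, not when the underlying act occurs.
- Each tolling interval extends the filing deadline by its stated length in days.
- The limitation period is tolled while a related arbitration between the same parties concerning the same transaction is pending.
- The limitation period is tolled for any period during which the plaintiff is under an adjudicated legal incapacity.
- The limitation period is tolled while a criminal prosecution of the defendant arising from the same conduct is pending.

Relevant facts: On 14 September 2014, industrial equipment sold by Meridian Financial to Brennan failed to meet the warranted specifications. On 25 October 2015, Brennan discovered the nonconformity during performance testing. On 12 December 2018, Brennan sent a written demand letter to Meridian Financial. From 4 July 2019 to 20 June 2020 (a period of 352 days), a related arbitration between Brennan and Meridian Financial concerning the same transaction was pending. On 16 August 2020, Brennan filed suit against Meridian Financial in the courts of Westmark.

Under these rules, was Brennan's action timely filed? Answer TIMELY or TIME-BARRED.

The claim did not accrue until Brennan discovered the injury on 25 October 2015; the 14 September 2014 act date does not start the clock under the stated rule.
4 years from 25 October 2015 is 25 October 2019.
The period was tolled for 352 days by the pending related arbitration (4 July 2019 to 20 June 2020), pushing the deadline to 11 October 2020.
Nothing else in the chronology tolls or restarts the period.
The 16 August 2020 filing precedes the 11 October 2020 deadline; the claim is timely.

TIMELY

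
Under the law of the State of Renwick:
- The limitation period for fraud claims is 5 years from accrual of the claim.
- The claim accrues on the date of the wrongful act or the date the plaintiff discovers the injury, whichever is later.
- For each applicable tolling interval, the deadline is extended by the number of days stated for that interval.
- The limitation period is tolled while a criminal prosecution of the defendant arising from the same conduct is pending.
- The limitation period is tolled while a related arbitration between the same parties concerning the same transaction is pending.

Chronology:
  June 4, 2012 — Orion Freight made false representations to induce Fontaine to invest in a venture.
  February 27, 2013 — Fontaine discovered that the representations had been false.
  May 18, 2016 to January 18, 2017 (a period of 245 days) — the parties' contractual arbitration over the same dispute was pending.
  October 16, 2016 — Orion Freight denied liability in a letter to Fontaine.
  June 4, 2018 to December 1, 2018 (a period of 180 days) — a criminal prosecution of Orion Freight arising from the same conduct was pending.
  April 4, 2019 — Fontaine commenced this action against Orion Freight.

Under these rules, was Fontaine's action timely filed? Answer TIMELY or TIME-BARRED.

Because discovery on February 27, 2013 post-dates the June 4, 2012 act, accrual under the later-of rule falls on February 27, 2013.
Adding the 5 years base period to February 27, 2013 gives a deadline of February 27, 2018, before any tolling.
The period was tolled for 245 days by the pending related arbitration (May 18, 2016 to January 18, 2017), pushing the deadline to October 30, 2018.
Because the pending criminal prosecution ran from June 4, 2018 to December 1, 2018, the deadline is extended by 180 days to April 28, 2019.
None of the other events listed affects the running of the period under the stated rules.
Fontaine filed on April 4, 2019, before the April 28, 2019 deadline, so the action is timely.

TIMELY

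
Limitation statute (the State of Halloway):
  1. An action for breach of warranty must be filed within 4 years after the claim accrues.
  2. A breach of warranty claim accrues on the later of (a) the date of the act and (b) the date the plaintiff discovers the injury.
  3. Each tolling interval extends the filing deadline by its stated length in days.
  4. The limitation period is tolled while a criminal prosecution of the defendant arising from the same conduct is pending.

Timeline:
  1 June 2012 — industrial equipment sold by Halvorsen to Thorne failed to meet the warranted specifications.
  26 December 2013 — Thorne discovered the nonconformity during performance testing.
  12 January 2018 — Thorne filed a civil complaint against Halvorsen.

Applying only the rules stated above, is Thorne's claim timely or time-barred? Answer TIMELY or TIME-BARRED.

TIME-BARRED

Taking the later of the act (1 June 2012) and discovery (26 December 2013), the claim accrued on 26 December 2013.
4 years from 26 December 2013 is 26 December 2017.
The 12 January 2018 filing falls after the 26 December 2017 deadline; the claim is time-barred.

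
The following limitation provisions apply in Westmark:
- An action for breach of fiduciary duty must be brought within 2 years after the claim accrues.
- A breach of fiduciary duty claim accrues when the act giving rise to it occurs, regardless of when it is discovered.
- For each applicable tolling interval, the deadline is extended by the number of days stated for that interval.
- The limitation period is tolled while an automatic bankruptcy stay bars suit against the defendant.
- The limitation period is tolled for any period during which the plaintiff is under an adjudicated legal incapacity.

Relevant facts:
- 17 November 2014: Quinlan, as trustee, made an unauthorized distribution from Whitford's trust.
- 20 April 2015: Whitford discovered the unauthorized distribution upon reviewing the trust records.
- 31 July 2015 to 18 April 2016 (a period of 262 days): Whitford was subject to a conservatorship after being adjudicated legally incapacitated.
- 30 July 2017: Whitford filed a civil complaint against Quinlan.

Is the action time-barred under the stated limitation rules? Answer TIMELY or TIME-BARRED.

Because the rule ties accrual to occurrence, the claim accrued on 17 November 2014, not on the 20 April 2015 discovery date.
The untolled deadline — 2 years after 17 November 2014 — is 17 November 2016.
Because the plaintiff's legal incapacity ran from 31 July 2015 to 18 April 2016, the deadline is extended by 262 days to 6 August 2017.
Whitford filed on 30 July 2017, before the 6 August 2017 deadline, so the action is timely.

TIMELY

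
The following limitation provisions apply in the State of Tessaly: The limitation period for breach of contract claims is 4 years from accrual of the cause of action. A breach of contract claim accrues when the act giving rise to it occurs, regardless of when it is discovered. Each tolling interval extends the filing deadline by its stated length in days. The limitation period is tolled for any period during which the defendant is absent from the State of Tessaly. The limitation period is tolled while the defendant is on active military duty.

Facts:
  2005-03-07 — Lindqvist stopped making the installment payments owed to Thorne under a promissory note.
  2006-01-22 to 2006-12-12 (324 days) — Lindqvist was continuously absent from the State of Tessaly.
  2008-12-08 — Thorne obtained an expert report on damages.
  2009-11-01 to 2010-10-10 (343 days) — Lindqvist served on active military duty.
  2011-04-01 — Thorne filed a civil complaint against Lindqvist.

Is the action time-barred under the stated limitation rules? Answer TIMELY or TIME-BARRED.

The claim accrued on 2005-03-07, when the wrongful act occurred.
The untolled deadline — 4 years after 2005-03-07 — is 2009-03-07.
The period was tolled for 324 days by the defendant's absence from the jurisdiction (2006-01-22 to 2006-12-12), pushing the deadline to 2010-01-25.
The defendant's active military service from 2009-11-01 to 2010-10-10 tolled the period for 343 days, extending the deadline to 2011-01-03.
Nothing else in the chronology tolls or restarts the period.
Thorne filed on 2011-04-01, after the 2011-01-03 deadline, so the action is time-barred.

TIME-BARRED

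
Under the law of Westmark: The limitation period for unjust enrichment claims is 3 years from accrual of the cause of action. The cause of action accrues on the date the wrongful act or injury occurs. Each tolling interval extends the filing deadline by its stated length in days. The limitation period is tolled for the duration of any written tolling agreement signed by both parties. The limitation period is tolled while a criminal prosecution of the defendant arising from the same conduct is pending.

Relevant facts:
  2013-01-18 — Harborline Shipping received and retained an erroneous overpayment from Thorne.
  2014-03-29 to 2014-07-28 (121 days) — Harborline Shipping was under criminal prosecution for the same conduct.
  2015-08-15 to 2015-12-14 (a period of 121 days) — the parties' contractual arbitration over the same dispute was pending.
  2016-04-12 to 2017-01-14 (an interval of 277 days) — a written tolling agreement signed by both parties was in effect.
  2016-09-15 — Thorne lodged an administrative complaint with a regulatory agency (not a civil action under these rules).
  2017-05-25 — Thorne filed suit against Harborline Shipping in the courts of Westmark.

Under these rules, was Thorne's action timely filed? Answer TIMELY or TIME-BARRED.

TIME-BARRED

The limitation period began to run on 2013-01-18.
3 years from 2013-01-18 is 2016-01-18.
The period was tolled for 121 days by the pending criminal prosecution (2014-03-29 to 2014-07-28), pushing the deadline to 2016-05-18.
The period was tolled for 277 days by the written tolling agreement (2016-04-12 to 2017-01-14), pushing the deadline to 2017-02-19.
No stated provision tolls the period for a pending arbitration, so the interval from 2015-08-15 to 2015-12-14 has no effect on the deadline.
None of the other events listed affects the running of the period under the stated rules.
The 2017-05-25 filing falls after the 2017-02-19 deadline; the claim is time-barred.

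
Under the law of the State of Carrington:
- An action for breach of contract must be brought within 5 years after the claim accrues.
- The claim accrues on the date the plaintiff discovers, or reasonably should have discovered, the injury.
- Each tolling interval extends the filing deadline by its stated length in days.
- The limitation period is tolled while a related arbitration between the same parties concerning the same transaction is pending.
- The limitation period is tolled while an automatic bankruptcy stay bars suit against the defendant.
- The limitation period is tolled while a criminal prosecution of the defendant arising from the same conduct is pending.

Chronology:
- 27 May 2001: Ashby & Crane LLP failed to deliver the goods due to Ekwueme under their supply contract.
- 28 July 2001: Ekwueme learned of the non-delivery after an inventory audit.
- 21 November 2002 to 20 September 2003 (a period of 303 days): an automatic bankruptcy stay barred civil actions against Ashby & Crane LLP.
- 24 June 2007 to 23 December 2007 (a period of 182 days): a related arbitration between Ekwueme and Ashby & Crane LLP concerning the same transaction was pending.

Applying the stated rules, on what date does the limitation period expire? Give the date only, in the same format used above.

27 May 2007

Accrual is tied to discovery, so the period began on 28 July 2001 rather than on 27 May 2001 when the act occurred.
The untolled deadline — 5 years after 28 July 2001 — is 28 July 2006.
The period was tolled for 303 days by the automatic bankruptcy stay (21 November 2002 to 20 September 2003), pushing the deadline to 27 May 2007.
The pending related arbitration from 24 June 2007 to 23 December 2007 began after the period had already run on 27 May 2007, so it has no tolling effect.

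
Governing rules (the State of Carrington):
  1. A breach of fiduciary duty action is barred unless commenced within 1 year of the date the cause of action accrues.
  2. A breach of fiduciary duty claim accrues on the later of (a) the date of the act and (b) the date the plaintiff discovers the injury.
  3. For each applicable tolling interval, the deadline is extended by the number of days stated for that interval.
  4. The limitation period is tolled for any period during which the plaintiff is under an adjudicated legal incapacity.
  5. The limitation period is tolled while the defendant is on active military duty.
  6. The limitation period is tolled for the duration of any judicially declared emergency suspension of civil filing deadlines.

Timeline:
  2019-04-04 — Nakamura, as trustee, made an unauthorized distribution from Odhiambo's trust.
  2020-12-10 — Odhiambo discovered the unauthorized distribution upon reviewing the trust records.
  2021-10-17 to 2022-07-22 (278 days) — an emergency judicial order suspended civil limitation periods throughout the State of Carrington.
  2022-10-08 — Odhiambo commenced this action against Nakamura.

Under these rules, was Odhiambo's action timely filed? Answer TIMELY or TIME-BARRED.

TIME-BARRED

The claim accrued on 2020-12-10 — the later of the 2019-04-04 act and the 2020-12-10 discovery.
Adding the 1 year base period to 2020-12-10 gives a deadline of 2021-12-10, before any tolling.
Because the emergency suspension of filing deadlines ran from 2021-10-17 to 2022-07-22, the deadline is extended by 278 days to 2022-09-14.
Filing on 2022-10-08 missed the 2022-09-14 deadline — the action is time-barred.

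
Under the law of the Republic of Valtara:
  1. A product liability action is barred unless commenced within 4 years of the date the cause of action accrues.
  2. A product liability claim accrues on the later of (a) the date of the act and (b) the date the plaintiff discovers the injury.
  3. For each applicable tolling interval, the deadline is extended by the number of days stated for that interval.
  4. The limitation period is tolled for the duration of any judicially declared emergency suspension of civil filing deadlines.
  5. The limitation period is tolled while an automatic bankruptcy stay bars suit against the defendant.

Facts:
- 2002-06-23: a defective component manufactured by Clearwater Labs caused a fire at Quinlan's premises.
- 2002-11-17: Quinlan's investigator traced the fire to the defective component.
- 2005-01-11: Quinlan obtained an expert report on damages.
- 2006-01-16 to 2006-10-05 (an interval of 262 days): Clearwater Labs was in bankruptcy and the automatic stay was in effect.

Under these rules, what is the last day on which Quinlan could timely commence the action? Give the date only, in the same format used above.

2007-08-06

Taking the later of the act (2002-06-23) and discovery (2002-11-17), the claim accrued on 2002-11-17.
4 years from 2002-11-17 is 2006-11-17.
Because the automatic bankruptcy stay ran from 2006-01-16 to 2006-10-05, the deadline is extended by 262 days to 2007-08-06.
Nothing else in the chronology tolls or restarts the period.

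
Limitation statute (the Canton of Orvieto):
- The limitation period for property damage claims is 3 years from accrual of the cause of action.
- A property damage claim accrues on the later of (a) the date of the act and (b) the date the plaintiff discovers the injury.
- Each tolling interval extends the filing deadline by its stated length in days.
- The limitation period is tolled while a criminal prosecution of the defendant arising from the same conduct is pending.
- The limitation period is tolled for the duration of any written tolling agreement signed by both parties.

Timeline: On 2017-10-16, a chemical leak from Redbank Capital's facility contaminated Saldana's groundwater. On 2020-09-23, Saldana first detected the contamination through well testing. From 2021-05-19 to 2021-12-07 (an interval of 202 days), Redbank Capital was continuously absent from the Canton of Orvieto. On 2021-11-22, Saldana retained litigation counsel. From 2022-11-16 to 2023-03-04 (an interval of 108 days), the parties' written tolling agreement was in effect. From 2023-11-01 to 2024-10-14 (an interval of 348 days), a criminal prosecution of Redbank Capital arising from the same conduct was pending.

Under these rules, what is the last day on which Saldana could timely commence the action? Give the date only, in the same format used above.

The claim accrued on 2020-09-23 — the later of the 2017-10-16 act and the 2020-09-23 discovery.
3 years from 2020-09-23 is 2023-09-23.
Because the written tolling agreement ran from 2022-11-16 to 2023-03-04, the deadline is extended by 108 days to 2024-01-09.
The period was tolled for 348 days by the pending criminal prosecution (2023-11-01 to 2024-10-14), pushing the deadline to 2024-12-22.
Although the defendant's absence ran from 2021-05-19 to 2021-12-07, the stated rules do not make that a tolling event, so it is disregarded.
Nothing else in the chronology tolls or restarts the period.

2024-12-22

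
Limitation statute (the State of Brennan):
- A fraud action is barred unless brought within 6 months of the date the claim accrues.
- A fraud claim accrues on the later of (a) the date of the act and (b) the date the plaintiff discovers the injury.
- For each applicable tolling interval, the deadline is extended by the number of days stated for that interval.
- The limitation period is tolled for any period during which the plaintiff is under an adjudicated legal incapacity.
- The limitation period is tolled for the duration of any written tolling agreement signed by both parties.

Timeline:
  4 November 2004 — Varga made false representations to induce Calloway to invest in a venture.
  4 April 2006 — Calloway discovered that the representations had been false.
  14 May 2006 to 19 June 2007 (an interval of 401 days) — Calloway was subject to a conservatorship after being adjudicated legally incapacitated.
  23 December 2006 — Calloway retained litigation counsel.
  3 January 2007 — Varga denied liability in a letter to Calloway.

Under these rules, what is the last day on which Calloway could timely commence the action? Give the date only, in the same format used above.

9 November 2007

Because discovery on 4 April 2006 post-dates the 4 November 2004 act, accrual under the later-of rule falls on 4 April 2006.
The untolled deadline — 6 months after 4 April 2006 — is 4 October 2006.
Because the plaintiff's legal incapacity ran from 14 May 2006 to 19 June 2007, the deadline is extended by 401 days to 9 November 2007.
None of the other events listed affects the running of the period under the stated rules.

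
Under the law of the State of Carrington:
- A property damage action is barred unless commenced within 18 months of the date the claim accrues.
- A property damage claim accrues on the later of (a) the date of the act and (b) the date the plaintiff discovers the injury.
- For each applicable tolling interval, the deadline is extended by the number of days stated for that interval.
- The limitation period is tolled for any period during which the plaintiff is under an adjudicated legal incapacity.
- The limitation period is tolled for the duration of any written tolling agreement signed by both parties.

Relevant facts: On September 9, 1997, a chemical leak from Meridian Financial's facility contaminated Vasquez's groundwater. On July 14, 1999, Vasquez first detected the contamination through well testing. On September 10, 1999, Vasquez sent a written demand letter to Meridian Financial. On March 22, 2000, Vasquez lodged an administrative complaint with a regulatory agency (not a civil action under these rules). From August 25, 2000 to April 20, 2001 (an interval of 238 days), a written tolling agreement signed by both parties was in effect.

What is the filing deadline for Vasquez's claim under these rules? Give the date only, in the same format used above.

September 9, 2001

Because discovery on July 14, 1999 post-dates the September 9, 1997 act, accrual under the later-of rule falls on July 14, 1999.
Adding the 18 months base period to July 14, 1999 gives a deadline of January 14, 2001, before any tolling.
The period was tolled for 238 days by the written tolling agreement (August 25, 2000 to April 20, 2001), pushing the deadline to September 9, 2001.
Nothing else in the chronology tolls or restarts the period.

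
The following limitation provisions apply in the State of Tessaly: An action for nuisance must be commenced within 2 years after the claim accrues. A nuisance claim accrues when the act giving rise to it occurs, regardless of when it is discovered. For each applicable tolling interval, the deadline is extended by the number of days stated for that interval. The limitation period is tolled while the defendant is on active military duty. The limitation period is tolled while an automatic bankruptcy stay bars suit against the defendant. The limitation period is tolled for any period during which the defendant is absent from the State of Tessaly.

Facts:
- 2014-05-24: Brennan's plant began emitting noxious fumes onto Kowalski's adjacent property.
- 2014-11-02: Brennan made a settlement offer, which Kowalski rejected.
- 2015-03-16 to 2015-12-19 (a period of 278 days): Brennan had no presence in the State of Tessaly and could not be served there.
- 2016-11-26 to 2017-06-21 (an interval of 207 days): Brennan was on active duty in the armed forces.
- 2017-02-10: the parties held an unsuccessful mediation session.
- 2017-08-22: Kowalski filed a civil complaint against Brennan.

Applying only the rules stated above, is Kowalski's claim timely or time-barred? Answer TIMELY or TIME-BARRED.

The claim accrued on 2014-05-24, the date of the act.
The untolled deadline — 2 years after 2014-05-24 — is 2016-05-24.
Because the defendant's absence from the jurisdiction ran from 2015-03-16 to 2015-12-19, the deadline is extended by 278 days to 2017-02-26.
Because the defendant's active military service ran from 2016-11-26 to 2017-06-21, the deadline is extended by 207 days to 2017-09-21.
None of the other events listed affects the running of the period under the stated rules.
The 2017-08-22 filing precedes the 2017-09-21 deadline; the claim is timely.

TIMELY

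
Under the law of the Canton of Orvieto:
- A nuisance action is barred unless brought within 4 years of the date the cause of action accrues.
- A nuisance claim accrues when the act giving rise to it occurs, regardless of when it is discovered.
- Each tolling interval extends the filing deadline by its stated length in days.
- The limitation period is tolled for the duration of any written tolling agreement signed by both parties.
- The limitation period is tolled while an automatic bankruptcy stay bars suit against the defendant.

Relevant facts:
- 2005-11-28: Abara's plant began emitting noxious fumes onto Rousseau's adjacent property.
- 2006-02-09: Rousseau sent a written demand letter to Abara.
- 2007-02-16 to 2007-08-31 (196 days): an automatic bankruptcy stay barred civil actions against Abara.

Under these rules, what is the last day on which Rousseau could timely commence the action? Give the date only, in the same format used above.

The limitation period began to run on 2005-11-28.
The untolled deadline — 4 years after 2005-11-28 — is 2009-11-28.
Because the automatic bankruptcy stay ran from 2007-02-16 to 2007-08-31, the deadline is extended by 196 days to 2010-06-12.
None of the other events listed affects the running of the period under the stated rules.

2010-06-12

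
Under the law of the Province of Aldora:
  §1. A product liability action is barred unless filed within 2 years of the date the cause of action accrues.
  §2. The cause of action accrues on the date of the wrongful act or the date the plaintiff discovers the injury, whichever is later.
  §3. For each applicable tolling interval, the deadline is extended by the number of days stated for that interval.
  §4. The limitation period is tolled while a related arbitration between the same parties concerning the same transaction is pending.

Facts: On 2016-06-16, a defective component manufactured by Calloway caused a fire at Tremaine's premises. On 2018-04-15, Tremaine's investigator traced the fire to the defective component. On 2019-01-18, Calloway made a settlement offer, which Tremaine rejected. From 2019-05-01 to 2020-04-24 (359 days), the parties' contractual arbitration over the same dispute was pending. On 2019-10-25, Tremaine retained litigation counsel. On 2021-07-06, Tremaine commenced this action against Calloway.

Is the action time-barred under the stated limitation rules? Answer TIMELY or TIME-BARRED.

TIME-BARRED

Taking the later of the act (2016-06-16) and discovery (2018-04-15), the claim accrued on 2018-04-15.
2 years from 2018-04-15 is 2020-04-15.
The pending related arbitration from 2019-05-01 to 2020-04-24 tolled the period for 359 days, extending the deadline to 2021-04-09.
None of the other events listed affects the running of the period under the stated rules.
The 2021-07-06 filing falls after the 2021-04-09 deadline; the claim is time-barred.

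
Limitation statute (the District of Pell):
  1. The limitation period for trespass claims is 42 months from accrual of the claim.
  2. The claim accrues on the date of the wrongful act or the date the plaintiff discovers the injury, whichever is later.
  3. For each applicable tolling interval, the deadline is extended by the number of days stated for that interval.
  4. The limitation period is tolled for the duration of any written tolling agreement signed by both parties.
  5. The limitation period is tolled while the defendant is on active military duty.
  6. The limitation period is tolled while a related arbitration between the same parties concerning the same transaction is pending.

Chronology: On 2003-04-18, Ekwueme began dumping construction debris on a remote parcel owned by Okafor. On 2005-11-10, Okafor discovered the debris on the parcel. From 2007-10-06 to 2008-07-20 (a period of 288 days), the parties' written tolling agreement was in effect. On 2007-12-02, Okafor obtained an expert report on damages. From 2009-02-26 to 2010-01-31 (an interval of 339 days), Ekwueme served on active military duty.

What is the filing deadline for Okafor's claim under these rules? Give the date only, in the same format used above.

Because discovery on 2005-11-10 post-dates the 2003-04-18 act, accrual under the later-of rule falls on 2005-11-10.
The untolled deadline — 42 months after 2005-11-10 — is 2009-05-10.
The period was tolled for 288 days by the written tolling agreement (2007-10-06 to 2008-07-20), pushing the deadline to 2010-02-22.
The period was tolled for 339 days by the defendant's active military service (2009-02-26 to 2010-01-31), pushing the deadline to 2011-01-27.
None of the other events listed affects the running of the period under the stated rules.

2011-01-27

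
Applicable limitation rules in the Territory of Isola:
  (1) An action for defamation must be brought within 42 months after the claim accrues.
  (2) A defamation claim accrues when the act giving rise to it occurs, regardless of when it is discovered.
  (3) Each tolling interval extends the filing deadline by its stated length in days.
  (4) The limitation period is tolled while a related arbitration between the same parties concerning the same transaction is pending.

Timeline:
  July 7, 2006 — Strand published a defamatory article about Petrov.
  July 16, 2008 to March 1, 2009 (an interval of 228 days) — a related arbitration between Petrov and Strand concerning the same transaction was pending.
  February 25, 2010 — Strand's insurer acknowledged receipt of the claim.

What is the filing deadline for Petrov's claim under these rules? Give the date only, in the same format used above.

The claim accrued on July 7, 2006, the date of the act.
Adding the 42 months base period to July 7, 2006 gives a deadline of January 7, 2010, before any tolling.
Because the pending related arbitration ran from July 16, 2008 to March 1, 2009, the deadline is extended by 228 days to August 23, 2010.
The other events in the timeline have no effect on the limitation period under the stated rules.

August 23, 2010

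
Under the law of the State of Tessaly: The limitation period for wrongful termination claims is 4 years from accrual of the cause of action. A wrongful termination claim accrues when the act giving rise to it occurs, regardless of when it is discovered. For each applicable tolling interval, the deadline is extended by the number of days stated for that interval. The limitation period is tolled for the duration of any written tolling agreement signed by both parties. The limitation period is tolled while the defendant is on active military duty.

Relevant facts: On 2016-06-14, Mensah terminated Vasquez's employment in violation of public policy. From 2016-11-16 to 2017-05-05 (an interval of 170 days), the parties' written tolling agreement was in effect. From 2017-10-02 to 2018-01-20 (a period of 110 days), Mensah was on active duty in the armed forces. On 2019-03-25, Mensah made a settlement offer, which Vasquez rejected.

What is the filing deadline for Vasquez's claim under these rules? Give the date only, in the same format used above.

2021-03-21

The claim accrued on 2016-06-14, when the wrongful act occurred.
Adding the 4 years base period to 2016-06-14 gives a deadline of 2020-06-14, before any tolling.
Because the written tolling agreement ran from 2016-11-16 to 2017-05-05, the deadline is extended by 170 days to 2020-12-01.
The period was tolled for 110 days by the defendant's active military service (2017-10-02 to 2018-01-20), pushing the deadline to 2021-03-21.
None of the other events listed affects the running of the period under the stated rules.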